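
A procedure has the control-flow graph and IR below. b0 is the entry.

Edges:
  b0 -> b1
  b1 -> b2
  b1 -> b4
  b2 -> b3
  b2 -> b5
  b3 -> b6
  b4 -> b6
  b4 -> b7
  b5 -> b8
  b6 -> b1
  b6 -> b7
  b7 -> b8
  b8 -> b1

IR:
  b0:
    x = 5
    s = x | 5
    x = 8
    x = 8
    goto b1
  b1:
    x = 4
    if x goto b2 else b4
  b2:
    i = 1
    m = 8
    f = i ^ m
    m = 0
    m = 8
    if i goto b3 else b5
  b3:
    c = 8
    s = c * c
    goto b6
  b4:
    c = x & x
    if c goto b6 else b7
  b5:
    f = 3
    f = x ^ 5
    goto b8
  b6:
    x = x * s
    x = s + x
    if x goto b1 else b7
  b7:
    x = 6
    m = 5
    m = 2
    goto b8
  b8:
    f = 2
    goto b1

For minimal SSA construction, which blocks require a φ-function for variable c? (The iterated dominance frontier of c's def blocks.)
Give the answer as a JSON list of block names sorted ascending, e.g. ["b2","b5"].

idom tree: b1←b0 b2←b1 b3←b2 b4←b1 b5←b2 b6←b1 b7←b1 b8←b1
Join-block Dom:
  b1: preds {b0,b6,b8}: {b0} ∩ {b0,b1,b6} ∩ {b0,b1,b8} = {b0}; idom=b0
  b6: preds {b3,b4}: {b0,b1,b2,b3} ∩ {b0,b1,b4} = {b0,b1}; idom=b1
  b7: preds {b4,b6}: {b0,b1,b4} ∩ {b0,b1,b6} = {b0,b1}; idom=b1
  b8: preds {b5,b7}: {b0,b1,b2,b5} ∩ {b0,b1,b7} = {b0,b1}; idom=b1

Frontier:
  join b1 pred b0: · stop@b0
  join b1 pred b6: b6→b1 stop@b0
  join b1 pred b8: b8→b1 stop@b0
  join b6 pred b3: b3→b2 stop@b1
  join b6 pred b4: b4 stop@b1
  join b7 pred b4: b4 stop@b1
  join b7 pred b6: b6 stop@b1
  join b8 pred b5: b5→b2 stop@b1
  join b8 pred b7: b7 stop@b1
  DF(b0)=∅
  DF(b1)={b1}
  DF(b2)={b6,b8}
  DF(b3)={b6}
  DF(b4)={b6,b7}
  DF(b5)={b8}
  DF(b6)={b1,b7}
  DF(b7)={b8}
  DF(b8)={b1}

φ for c: defs {b3,b4}
  DF⁺ = {b1,b6,b7,b8}

Answer: ["b1", "b6", "b7", "b8"]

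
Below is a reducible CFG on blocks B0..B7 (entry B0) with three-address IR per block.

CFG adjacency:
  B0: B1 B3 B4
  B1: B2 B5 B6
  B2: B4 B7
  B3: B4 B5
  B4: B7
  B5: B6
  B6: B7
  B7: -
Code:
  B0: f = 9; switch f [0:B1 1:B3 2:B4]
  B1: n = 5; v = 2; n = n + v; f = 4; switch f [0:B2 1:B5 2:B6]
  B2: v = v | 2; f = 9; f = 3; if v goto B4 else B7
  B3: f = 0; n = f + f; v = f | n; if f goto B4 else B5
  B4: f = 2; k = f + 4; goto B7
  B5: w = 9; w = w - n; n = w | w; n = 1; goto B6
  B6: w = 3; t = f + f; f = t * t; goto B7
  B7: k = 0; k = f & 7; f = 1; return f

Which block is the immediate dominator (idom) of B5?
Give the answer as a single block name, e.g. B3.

idom tree: B1←B0 B2←B1 B3←B0 B4←B0 B5←B0 B6←B0 B7←B0
Dom at joins:
  B4: preds {B0,B2,B3}: {B0} ∩ {B0,B1,B2} ∩ {B0,B3} = {B0}; idom=B0
  B5: preds {B1,B3}: {B0,B1} ∩ {B0,B3} = {B0}; idom=B0
  B6: preds {B1,B5}: {B0,B1} ∩ {B0,B5} = {B0}; idom=B0
  B7: preds {B2,B4,B6}: {B0,B1,B2} ∩ {B0,B4} ∩ {B0,B6} = {B0}; idom=B0

idom(B5) = B0

Answer: B0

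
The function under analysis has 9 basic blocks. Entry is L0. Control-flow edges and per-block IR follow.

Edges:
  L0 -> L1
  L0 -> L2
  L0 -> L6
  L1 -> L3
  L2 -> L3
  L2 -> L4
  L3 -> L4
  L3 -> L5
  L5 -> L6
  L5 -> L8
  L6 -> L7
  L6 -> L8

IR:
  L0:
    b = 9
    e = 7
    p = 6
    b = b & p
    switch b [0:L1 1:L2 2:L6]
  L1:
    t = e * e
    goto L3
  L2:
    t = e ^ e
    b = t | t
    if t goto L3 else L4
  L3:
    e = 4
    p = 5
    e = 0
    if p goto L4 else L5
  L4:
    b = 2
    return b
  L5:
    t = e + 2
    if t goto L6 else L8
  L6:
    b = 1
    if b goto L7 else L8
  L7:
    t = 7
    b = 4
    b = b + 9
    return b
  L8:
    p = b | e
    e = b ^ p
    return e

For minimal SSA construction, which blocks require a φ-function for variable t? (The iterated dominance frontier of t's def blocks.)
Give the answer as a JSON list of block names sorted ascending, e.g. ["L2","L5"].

Answer: ["L3", "L4", "L6", "L8"]

Working:
idom tree: L1←L0 L2←L0 L3←L0 L4←L0 L5←L3 L6←L0 L7←L6 L8←L0
Dom at joins:
  L3: preds {L1,L2}: {L0,L1} ∩ {L0,L2} = {L0}; idom=L0
  L4: preds {L2,L3}: {L0,L2} ∩ {L0,L3} = {L0}; idom=L0
  L6: preds {L0,L5}: {L0} ∩ {L0,L3,L5} = {L0}; idom=L0
  L8: preds {L5,L6}: {L0,L3,L5} ∩ {L0,L6} = {L0}; idom=L0

DF derivation:
  join L3 pred L1: L1 stop@L0
  join L3 pred L2: L2 stop@L0
  join L4 pred L2: L2 stop@L0
  join L4 pred L3: L3 stop@L0
  join L6 pred L0: · stop@L0
  join L6 pred L5: L5→L3 stop@L0
  join L8 pred L5: L5→L3 stop@L0
  join L8 pred L6: L6 stop@L0
  L0: DF=∅
  L1: DF={L3}
  L2: DF={L3,L4}
  L3: DF={L4,L6,L8}
  L4: DF=∅
  L5: DF={L6,L8}
  L6: DF={L8}
  L7: DF=∅
  L8: DF=∅

φ for t: defs {L1,L2,L5,L7}
  DF⁺ = {L3,L4,L6,L8}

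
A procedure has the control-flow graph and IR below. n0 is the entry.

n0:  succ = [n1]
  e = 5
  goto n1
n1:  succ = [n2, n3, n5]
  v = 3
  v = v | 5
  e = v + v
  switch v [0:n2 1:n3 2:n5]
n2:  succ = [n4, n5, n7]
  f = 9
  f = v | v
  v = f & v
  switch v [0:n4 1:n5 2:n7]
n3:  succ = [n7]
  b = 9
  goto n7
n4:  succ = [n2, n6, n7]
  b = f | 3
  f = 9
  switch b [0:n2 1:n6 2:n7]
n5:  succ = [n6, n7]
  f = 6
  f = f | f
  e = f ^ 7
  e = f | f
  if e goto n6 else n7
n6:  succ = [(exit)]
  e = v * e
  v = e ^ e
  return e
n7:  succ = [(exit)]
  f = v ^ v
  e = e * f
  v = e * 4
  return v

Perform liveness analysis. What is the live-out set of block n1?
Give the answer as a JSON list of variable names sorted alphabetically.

Answer: ["e", "v"]

Working:
Per-block:
  n0: def={e} ue=∅
  n1: def={e,v} ue=∅
  n2: def={f,v} ue={v}
  n3: def={b} ue=∅
  n4: def={b,f} ue={f}
  n5: def={e,f} ue=∅
  n6: def={e,v} ue={e,v}
  n7: def={e,f,v} ue={e,v}

Live sets:
  n0: in=∅ out=∅
  n1: in=∅ out={e,v}
  n2: in={e,v} out={e,f,v}
  n3: in={e,v} out={e,v}
  n4: in={e,f,v} out={e,v}
  n5: in={v} out={e,v}
  n6: in={e,v} out=∅
  n7: in={e,v} out=∅

live-out(n1) = ["e", "v"]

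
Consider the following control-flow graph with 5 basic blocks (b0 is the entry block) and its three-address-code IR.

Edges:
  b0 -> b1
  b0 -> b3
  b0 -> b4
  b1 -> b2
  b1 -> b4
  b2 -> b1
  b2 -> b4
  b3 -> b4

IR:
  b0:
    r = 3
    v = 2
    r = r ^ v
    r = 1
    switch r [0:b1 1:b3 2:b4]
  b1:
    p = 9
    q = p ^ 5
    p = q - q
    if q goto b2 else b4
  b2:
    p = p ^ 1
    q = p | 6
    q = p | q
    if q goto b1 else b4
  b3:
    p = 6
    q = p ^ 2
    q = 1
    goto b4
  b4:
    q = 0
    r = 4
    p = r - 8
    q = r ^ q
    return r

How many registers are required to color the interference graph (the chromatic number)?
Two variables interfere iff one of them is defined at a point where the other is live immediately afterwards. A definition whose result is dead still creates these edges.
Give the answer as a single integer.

Answer: 3

Derivation:
def/use:
  b0 def {r,v} use ∅
  b1 def {p,q} use ∅
  b2 def {p,q} use {p}
  b3 def {p,q} use ∅
  b4 def {p,q,r} use ∅

Backward fixpoint:
  b0: in=∅ out=∅
  b1: in=∅ out={p}
  b2: in={p} out=∅
  b3: in=∅ out=∅
  b4: in=∅ out=∅

Interfere edges:
  p↔{q,r}
  q↔{p,r}
  r↔{p,q,v}
  v↔{r}

Chromatic number:
  lower bound: {p,q,r} mutually conflict ⇒ χ ≥ 3
  3-colouring: c0={r}  c1={p,v}  c2={q}
  χ = 3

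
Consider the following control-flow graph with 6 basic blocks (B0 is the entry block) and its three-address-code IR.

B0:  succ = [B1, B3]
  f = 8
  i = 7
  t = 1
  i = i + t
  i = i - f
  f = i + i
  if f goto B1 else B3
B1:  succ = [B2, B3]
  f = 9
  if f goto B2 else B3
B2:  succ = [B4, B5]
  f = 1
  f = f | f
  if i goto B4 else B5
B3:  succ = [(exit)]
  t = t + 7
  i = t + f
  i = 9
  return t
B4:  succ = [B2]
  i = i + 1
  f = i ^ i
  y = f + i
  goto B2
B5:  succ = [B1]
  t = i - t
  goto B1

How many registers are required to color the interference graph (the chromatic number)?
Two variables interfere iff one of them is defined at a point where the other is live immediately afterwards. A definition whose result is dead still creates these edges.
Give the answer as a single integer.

Per-block:
  B0: {f,i,t} / ∅
  B1: {f} / ∅
  B2: {f} / {i}
  B3: {i,t} / {f,t}
  B4: {f,i,y} / {i}
  B5: {t} / {i,t}

Liveness:
  live B0: ∅→{f,i,t}
  live B1: {i,t}→{f,i,t}
  live B2: {i,t}→{i,t}
  live B3: {f,t}→∅
  live B4: {i,t}→{i,t}
  live B5: {i,t}→{i,t}

Interfere edges:
  f: {i,t}
  i: {f,t,y}
  t: {f,i,y}
  y: {i,t}

Chromatic number:
  lower bound: {f,i,t} mutually conflict ⇒ χ ≥ 3
  3-colouring: r0={i}  r1={t}  r2={f,y}
  χ = 3

Answer: 3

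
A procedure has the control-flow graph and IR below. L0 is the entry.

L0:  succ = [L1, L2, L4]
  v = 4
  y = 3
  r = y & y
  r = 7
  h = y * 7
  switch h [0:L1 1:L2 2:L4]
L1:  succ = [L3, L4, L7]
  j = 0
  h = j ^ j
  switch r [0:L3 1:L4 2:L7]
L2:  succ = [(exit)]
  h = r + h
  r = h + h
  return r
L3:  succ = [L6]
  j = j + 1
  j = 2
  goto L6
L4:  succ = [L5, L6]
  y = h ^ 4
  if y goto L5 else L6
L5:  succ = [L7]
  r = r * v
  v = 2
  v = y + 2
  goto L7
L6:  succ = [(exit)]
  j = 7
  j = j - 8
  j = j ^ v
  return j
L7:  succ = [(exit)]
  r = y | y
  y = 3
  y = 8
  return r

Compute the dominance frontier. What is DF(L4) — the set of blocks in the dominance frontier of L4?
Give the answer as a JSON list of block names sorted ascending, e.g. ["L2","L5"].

idom tree: L1←L0 L2←L0 L3←L1 L4←L0 L5←L4 L6←L0 L7←L0
Dom at joins:
  L4: preds {L0,L1}: {L0} ∩ {L0,L1} = {L0}; idom=L0
  L6: preds {L3,L4}: {L0,L1,L3} ∩ {L0,L4} = {L0}; idom=L0
  L7: preds {L1,L5}: {L0,L1} ∩ {L0,L4,L5} = {L0}; idom=L0

Frontier:
  L4←L0: walk · to L0
  L4←L1: walk L1 to L0
  L6←L3: walk L3→L1 to L0
  L6←L4: walk L4 to L0
  L7←L1: walk L1 to L0
  L7←L5: walk L5→L4 to L0
  L0 → ∅
  L1 → {L4,L6,L7}
  L2 → ∅
  L3 → {L6}
  L4 → {L6,L7}
  L5 → {L7}
  L6 → ∅
  L7 → ∅

DF(L4) = ["L6", "L7"]

Answer: ["L6", "L7"]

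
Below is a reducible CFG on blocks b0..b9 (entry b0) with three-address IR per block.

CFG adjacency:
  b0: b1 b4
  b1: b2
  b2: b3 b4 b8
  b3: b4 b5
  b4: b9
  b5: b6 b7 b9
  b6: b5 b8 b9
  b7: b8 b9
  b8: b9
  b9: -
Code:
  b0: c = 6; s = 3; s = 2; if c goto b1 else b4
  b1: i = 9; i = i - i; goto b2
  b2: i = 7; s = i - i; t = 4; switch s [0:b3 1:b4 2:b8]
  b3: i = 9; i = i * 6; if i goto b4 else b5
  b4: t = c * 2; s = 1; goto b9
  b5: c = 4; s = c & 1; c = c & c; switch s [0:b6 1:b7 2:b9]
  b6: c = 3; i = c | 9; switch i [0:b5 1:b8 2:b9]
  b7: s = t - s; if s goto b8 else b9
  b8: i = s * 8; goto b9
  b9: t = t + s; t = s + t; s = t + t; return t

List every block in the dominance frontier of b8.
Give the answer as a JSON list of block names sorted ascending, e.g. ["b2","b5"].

idom tree: b1←b0 b2←b1 b3←b2 b4←b0 b5←b3 b6←b5 b7←b5 b8←b2 b9←b0
Dom∩ at merges:
  b4: preds {b0,b2,b3}: {b0} ∩ {b0,b1,b2} ∩ {b0,b1,b2,b3} = {b0}; idom=b0
  b5: preds {b3,b6}: {b0,b1,b2,b3} ∩ {b0,b1,b2,b3,b5,b6} = {b0,b1,b2,b3}; idom=b3
  b8: preds {b2,b6,b7}: {b0,b1,b2} ∩ {b0,b1,b2,b3,b5,b6} ∩ {b0,b1,b2,b3,b5,b7} = {b0,b1,b2}; idom=b2
  b9: preds {b4,b5,b6,b7,b8}: {b0,b4} ∩ {b0,b1,b2,b3,b5} ∩ {b0,b1,b2,b3,b5,b6} ∩ {b0,b1,b2,b3,b5,b7} ∩ {b0,b1,b2,b8} = {b0}; idom=b0

DF walk-up:
  b4←b0: walk · to b0
  b4←b2: walk b2→b1 to b0
  b4←b3: walk b3→b2→b1 to b0
  b5←b3: walk · to b3
  b5←b6: walk b6→b5 to b3
  b8←b2: walk · to b2
  b8←b6: walk b6→b5→b3 to b2
  b8←b7: walk b7→b5→b3 to b2
  b9←b4: walk b4 to b0
  b9←b5: walk b5→b3→b2→b1 to b0
  b9←b6: walk b6→b5→b3→b2→b1 to b0
  b9←b7: walk b7→b5→b3→b2→b1 to b0
  b9←b8: walk b8→b2→b1 to b0
  b0: DF=∅
  b1: DF={b4,b9}
  b2: DF={b4,b9}
  b3: DF={b4,b8,b9}
  b4: DF={b9}
  b5: DF={b5,b8,b9}
  b6: DF={b5,b8,b9}
  b7: DF={b8,b9}
  b8: DF={b9}
  b9: DF=∅

DF(b8) = ["b9"]

Answer: ["b9"]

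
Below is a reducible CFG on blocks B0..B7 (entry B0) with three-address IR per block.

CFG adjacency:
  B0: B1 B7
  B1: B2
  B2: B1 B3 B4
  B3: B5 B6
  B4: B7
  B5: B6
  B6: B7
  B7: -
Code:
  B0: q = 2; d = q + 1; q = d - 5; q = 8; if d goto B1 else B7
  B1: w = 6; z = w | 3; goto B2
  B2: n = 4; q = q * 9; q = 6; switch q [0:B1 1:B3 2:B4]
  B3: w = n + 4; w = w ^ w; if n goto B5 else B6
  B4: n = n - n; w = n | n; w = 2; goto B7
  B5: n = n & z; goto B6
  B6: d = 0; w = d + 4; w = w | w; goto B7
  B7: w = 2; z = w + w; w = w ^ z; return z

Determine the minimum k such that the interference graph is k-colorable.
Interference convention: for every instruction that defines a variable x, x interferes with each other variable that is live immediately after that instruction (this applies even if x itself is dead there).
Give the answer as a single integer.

Answer: 4

Analysis:
Per-block:
  B0: {d,q} / ∅
  B1: {w,z} / ∅
  B2: {n,q} / {q}
  B3: {w} / {n}
  B4: {n,w} / {n}
  B5: {n} / {n,z}
  B6: {d,w} / ∅
  B7: {w,z} / ∅

Backward fixpoint:
  live B0: ∅→{q}
  live B1: {q}→{q,z}
  live B2: {q,z}→{n,q,z}
  live B3: {n,z}→{n,z}
  live B4: {n}→∅
  live B5: {n,z}→∅
  live B6: ∅→∅
  live B7: ∅→∅

Interference:
  d↔{q}
  n↔{q,w,z}
  q↔{d,n,w,z}
  w↔{n,q,z}
  z↔{n,q,w}

Registers:
  lower bound: {n,q,w,z} mutually conflict ⇒ χ ≥ 4
  4-colouring: r0={q}  r1={d,n}  r2={w}  r3={z}
  χ = 4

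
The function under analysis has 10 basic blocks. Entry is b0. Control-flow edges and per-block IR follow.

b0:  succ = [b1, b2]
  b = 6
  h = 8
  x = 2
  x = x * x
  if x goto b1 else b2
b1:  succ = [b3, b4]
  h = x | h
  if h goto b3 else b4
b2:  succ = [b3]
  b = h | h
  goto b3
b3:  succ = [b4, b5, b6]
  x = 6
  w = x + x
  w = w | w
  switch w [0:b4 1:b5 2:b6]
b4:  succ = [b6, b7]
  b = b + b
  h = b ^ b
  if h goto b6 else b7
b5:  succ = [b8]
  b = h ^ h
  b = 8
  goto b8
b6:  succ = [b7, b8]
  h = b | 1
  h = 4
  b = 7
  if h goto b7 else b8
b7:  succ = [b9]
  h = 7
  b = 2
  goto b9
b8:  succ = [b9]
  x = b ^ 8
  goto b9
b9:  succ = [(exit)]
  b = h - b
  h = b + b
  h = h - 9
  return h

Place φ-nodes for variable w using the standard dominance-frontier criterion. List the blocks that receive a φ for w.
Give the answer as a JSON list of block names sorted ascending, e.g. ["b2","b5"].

idom tree: b1←b0 b2←b0 b3←b0 b4←b0 b5←b3 b6←b0 b7←b0 b8←b0 b9←b0
Join-block Dom:
  b3: preds {b1,b2}: {b0,b1} ∩ {b0,b2} = {b0}; idom=b0
  b4: preds {b1,b3}: {b0,b1} ∩ {b0,b3} = {b0}; idom=b0
  b6: preds {b3,b4}: {b0,b3} ∩ {b0,b4} = {b0}; idom=b0
  b7: preds {b4,b6}: {b0,b4} ∩ {b0,b6} = {b0}; idom=b0
  b8: preds {b5,b6}: {b0,b3,b5} ∩ {b0,b6} = {b0}; idom=b0
  b9: preds {b7,b8}: {b0,b7} ∩ {b0,b8} = {b0}; idom=b0

DF walk-up:
  b3←b1: walk b1 to b0
  b3←b2: walk b2 to b0
  b4←b1: walk b1 to b0
  b4←b3: walk b3 to b0
  b6←b3: walk b3 to b0
  b6←b4: walk b4 to b0
  b7←b4: walk b4 to b0
  b7←b6: walk b6 to b0
  b8←b5: walk b5→b3 to b0
  b8←b6: walk b6 to b0
  b9←b7: walk b7 to b0
  b9←b8: walk b8 to b0
  DF(b0)=∅
  DF(b1)={b3,b4}
  DF(b2)={b3}
  DF(b3)={b4,b6,b8}
  DF(b4)={b6,b7}
  DF(b5)={b8}
  DF(b6)={b7,b8}
  DF(b7)={b9}
  DF(b8)={b9}
  DF(b9)=∅

φ for w: defs {b3}
  DF⁺ = {b4,b6,b7,b8,b9}

Answer: ["b4", "b6", "b7", "b8", "b9"]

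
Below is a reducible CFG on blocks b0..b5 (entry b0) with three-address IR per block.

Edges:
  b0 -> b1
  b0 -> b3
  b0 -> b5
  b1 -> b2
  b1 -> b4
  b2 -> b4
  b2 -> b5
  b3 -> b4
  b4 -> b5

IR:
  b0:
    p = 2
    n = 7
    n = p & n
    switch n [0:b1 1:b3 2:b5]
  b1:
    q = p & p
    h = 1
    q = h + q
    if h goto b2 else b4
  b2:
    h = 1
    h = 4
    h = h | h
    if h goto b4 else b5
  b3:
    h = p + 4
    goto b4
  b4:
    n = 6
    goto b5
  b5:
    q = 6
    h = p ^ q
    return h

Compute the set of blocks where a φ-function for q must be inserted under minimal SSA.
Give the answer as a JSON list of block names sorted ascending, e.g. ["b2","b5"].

idom tree: b1←b0 b2←b1 b3←b0 b4←b0 b5←b0
Join-block Dom:
  b4: preds {b1,b2,b3}: {b0,b1} ∩ {b0,b1,b2} ∩ {b0,b3} = {b0}; idom=b0
  b5: preds {b0,b2,b4}: {b0} ∩ {b0,b1,b2} ∩ {b0,b4} = {b0}; idom=b0

DF derivation:
  b4←b1: walk b1 to b0
  b4←b2: walk b2→b1 to b0
  b4←b3: walk b3 to b0
  b5←b0: walk · to b0
  b5←b2: walk b2→b1 to b0
  b5←b4: walk b4 to b0
  b0 → ∅
  b1 → {b4,b5}
  b2 → {b4,b5}
  b3 → {b4}
  b4 → {b5}
  b5 → ∅

φ for q: defs {b1,b5}
  DF⁺ = {b4,b5}

Answer: ["b4", "b5"]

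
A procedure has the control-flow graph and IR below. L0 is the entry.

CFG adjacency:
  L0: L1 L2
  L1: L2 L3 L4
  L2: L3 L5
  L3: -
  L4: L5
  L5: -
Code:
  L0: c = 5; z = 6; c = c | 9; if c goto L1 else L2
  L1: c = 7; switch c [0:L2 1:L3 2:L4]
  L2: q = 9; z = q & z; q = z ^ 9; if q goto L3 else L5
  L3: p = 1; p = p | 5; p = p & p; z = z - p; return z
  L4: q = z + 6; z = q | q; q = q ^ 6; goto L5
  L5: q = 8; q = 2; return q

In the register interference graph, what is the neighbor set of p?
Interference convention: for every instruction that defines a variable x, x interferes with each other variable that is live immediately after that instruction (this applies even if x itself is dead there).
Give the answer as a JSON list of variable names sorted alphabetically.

Answer: ["z"]

Analysis:
Per-block:
  L0: {c,z} / ∅
  L1: {c} / ∅
  L2: {q,z} / {z}
  L3: {p,z} / {z}
  L4: {q,z} / {z}
  L5: {q} / ∅

Liveness:
  L0: in=∅ out={z}
  L1: in={z} out={z}
  L2: in={z} out={z}
  L3: in={z} out=∅
  L4: in={z} out=∅
  L5: in=∅ out=∅

Interfere edges:
  c — {z}
  p — {z}
  q — {z}
  z — {c,p,q}

N(p) = ["z"]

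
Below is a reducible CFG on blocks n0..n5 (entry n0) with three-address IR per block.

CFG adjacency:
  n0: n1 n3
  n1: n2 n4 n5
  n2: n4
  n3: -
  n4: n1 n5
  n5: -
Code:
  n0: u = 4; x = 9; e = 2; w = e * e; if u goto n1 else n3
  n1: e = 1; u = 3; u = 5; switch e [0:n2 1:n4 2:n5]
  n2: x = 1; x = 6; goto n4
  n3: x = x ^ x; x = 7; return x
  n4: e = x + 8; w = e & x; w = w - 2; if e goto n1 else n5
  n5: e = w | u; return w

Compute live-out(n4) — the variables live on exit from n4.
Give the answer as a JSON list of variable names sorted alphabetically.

Answer: ["u", "w", "x"]

Derivation:
Block summaries:
  n0: {e,u,w,x} / ∅
  n1: {e,u} / ∅
  n2: {x} / ∅
  n3: {x} / {x}
  n4: {e,w} / {x}
  n5: {e} / {u,w}

Live sets:
  n0: in=∅ out={w,x}
  n1: in={w,x} out={u,w,x}
  n2: in={u} out={u,x}
  n3: in={x} out=∅
  n4: in={u,x} out={u,w,x}
  n5: in={u,w} out=∅

live-out(n4) = ["u", "w", "x"]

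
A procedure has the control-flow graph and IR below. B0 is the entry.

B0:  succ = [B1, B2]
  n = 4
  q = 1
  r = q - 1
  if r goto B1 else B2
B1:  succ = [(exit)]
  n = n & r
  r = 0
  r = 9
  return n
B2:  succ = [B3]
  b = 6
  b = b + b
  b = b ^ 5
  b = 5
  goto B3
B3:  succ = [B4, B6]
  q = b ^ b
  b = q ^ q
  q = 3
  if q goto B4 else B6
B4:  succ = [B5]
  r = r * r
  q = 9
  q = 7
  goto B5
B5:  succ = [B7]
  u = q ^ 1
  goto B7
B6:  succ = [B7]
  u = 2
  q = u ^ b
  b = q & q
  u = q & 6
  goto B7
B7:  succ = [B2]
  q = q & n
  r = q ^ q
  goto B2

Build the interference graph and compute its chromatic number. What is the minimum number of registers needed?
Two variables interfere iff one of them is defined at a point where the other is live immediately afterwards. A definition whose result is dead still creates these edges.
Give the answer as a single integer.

Answer: 4

Working:
Per-block:
  B0 def {n,q,r} use ∅
  B1 def {n,r} use {n,r}
  B2 def {b} use ∅
  B3 def {b,q} use {b}
  B4 def {q,r} use {r}
  B5 def {u} use {q}
  B6 def {b,q,u} use {b}
  B7 def {q,r} use {n,q}

Backward fixpoint:
  B0 li=∅ lo={n,r}
  B1 li={n,r} lo=∅
  B2 li={n,r} lo={b,n,r}
  B3 li={b,n,r} lo={b,n,r}
  B4 li={n,r} lo={n,q}
  B5 li={n,q} lo={n,q}
  B6 li={b,n} lo={n,q}
  B7 li={n,q} lo={n,r}

Interfere edges:
  b: {n,q,r,u}
  n: {b,q,r,u}
  q: {b,n,r,u}
  r: {b,n,q}
  u: {b,n,q}

Colouring:
  clique {b,n,q,r} ⇒ need ≥ 4
  assign b→c0 n→c1 q→c2 r→c3 u→c3 — no edge inside a register ⇒ χ ≤ 4
  χ = 4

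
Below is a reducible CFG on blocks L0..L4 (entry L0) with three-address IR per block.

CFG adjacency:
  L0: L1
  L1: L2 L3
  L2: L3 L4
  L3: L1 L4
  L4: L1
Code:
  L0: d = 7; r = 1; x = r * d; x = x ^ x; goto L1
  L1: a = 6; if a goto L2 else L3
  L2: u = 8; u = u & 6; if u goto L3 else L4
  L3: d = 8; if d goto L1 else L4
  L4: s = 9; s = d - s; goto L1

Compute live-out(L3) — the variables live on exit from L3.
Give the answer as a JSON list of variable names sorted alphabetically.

Answer: ["d"]

Derivation:
Per-block:
  L0 def {d,r,x} use ∅
  L1 def {a} use ∅
  L2 def {u} use ∅
  L3 def {d} use ∅
  L4 def {s} use {d}

Backward fixpoint:
  L0 li=∅ lo={d}
  L1 li={d} lo={d}
  L2 li={d} lo={d}
  L3 li=∅ lo={d}
  L4 li={d} lo={d}

live-out(L3) = ["d"]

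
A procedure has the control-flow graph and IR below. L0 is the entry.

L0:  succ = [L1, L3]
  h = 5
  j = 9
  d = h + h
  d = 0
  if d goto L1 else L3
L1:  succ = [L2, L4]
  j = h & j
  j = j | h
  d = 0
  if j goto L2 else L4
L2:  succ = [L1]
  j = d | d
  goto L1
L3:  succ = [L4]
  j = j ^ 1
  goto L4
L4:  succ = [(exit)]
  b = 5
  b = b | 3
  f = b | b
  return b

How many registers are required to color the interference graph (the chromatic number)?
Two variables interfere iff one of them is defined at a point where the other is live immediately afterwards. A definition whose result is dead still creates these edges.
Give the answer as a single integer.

def/use:
  L0: def={d,h,j} ue=∅
  L1: def={d,j} ue={h,j}
  L2: def={j} ue={d}
  L3: def={j} ue={j}
  L4: def={b,f} ue=∅

Liveness:
  live L0: ∅→{h,j}
  live L1: {h,j}→{d,h}
  live L2: {d,h}→{h,j}
  live L3: {j}→∅
  live L4: ∅→∅

Interfere edges:
  b↔{f}
  d↔{h,j}
  f↔{b}
  h↔{d,j}
  j↔{d,h}

Chromatic number:
  {d,h,j} pairwise interfere (3-clique) ⇒ χ ≥ 3
  assign b→r0 d→r0 f→r1 h→r1 j→r2 — no edge inside a register ⇒ χ ≤ 3
  χ = 3

Answer: 3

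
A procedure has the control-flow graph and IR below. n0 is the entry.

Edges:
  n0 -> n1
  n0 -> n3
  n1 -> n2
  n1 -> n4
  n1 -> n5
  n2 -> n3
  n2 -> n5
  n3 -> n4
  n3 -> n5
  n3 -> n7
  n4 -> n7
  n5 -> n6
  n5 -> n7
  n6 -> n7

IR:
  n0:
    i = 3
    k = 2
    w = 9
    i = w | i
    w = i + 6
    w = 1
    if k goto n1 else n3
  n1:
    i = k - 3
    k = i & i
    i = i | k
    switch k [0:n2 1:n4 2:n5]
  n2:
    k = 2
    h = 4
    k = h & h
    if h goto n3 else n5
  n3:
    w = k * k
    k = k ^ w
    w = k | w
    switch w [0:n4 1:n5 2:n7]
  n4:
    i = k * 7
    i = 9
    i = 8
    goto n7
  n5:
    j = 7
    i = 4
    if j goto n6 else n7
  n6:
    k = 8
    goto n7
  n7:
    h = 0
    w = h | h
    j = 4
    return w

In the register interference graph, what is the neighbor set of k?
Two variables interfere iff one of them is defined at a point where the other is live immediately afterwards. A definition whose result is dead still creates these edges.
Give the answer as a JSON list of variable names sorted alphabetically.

Per-block:
  n0: def={i,k,w} ue=∅
  n1: def={i,k} ue={k}
  n2: def={h,k} ue=∅
  n3: def={k,w} ue={k}
  n4: def={i} ue={k}
  n5: def={i,j} ue=∅
  n6: def={k} ue=∅
  n7: def={h,j,w} ue=∅

Liveness:
  n0: in=∅ out={k}
  n1: in={k} out={k}
  n2: in=∅ out={k}
  n3: in={k} out={k}
  n4: in={k} out=∅
  n5: in=∅ out=∅
  n6: in=∅ out=∅
  n7: in=∅ out=∅

Conflict graph:
  h — {k}
  i — {j,k,w}
  j — {i,w}
  k — {h,i,w}
  w — {i,j,k}

N(k) = ["h", "i", "w"]

Answer: ["h", "i", "w"]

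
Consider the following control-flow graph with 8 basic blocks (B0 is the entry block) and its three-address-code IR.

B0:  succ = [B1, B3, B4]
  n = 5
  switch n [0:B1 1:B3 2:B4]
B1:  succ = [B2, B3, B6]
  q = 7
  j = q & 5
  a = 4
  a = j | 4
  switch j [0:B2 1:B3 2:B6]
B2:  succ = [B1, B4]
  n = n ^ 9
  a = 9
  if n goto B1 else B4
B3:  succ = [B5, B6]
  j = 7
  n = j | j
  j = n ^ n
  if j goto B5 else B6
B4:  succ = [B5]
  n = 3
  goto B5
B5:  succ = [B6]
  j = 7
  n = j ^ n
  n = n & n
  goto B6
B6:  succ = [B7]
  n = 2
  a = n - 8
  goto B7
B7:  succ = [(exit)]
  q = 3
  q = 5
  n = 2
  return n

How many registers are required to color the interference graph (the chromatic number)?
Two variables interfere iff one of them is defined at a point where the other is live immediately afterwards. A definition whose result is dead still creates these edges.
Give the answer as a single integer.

def/use:
  B0: def={n} ue=∅
  B1: def={a,j,q} ue=∅
  B2: def={a,n} ue={n}
  B3: def={j,n} ue=∅
  B4: def={n} ue=∅
  B5: def={j,n} ue={n}
  B6: def={a,n} ue=∅
  B7: def={n,q} ue=∅

Backward fixpoint:
  B0 li=∅ lo={n}
  B1 li={n} lo={n}
  B2 li={n} lo={n}
  B3 li=∅ lo={n}
  B4 li=∅ lo={n}
  B5 li={n} lo=∅
  B6 li=∅ lo=∅
  B7 li=∅ lo=∅

Interfere edges:
  a — {j,n}
  j — {a,n}
  n — {a,j,q}
  q — {n}

Registers:
  {a,j,n} pairwise interfere (3-clique) ⇒ χ ≥ 3
  assign a→R1 j→R2 n→R0 q→R1 — no edge inside a register ⇒ χ ≤ 3
  χ = 3

Answer: 3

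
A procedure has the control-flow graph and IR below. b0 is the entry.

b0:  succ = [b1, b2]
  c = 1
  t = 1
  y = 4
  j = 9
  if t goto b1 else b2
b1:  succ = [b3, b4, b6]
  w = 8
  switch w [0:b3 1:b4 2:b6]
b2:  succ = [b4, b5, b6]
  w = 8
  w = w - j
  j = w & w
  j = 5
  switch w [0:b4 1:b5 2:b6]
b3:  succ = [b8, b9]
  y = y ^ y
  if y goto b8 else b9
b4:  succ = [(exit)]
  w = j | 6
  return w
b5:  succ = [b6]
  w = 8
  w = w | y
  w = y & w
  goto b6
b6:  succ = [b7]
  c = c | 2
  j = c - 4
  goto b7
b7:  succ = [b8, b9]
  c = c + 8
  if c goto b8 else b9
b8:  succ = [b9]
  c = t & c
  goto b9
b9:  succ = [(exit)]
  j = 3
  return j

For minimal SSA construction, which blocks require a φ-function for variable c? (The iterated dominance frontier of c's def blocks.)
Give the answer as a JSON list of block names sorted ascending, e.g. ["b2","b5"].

Answer: ["b8", "b9"]

Derivation:
idom tree: b1←b0 b2←b0 b3←b1 b4←b0 b5←b2 b6←b0 b7←b6 b8←b0 b9←b0
Dom at joins:
  b4: preds {b1,b2}: {b0,b1} ∩ {b0,b2} = {b0}; idom=b0
  b6: preds {b1,b2,b5}: {b0,b1} ∩ {b0,b2} ∩ {b0,b2,b5} = {b0}; idom=b0
  b8: preds {b3,b7}: {b0,b1,b3} ∩ {b0,b6,b7} = {b0}; idom=b0
  b9: preds {b3,b7,b8}: {b0,b1,b3} ∩ {b0,b6,b7} ∩ {b0,b8} = {b0}; idom=b0

DF walk-up:
  b4←b1: walk b1 to b0
  b4←b2: walk b2 to b0
  b6←b1: walk b1 to b0
  b6←b2: walk b2 to b0
  b6←b5: walk b5→b2 to b0
  b8←b3: walk b3→b1 to b0
  b8←b7: walk b7→b6 to b0
  b9←b3: walk b3→b1 to b0
  b9←b7: walk b7→b6 to b0
  b9←b8: walk b8 to b0
  b0: DF=∅
  b1: DF={b4,b6,b8,b9}
  b2: DF={b4,b6}
  b3: DF={b8,b9}
  b4: DF=∅
  b5: DF={b6}
  b6: DF={b8,b9}
  b7: DF={b8,b9}
  b8: DF={b9}
  b9: DF=∅

φ for c: defs {b0,b6,b7,b8}
  DF⁺ = {b8,b9}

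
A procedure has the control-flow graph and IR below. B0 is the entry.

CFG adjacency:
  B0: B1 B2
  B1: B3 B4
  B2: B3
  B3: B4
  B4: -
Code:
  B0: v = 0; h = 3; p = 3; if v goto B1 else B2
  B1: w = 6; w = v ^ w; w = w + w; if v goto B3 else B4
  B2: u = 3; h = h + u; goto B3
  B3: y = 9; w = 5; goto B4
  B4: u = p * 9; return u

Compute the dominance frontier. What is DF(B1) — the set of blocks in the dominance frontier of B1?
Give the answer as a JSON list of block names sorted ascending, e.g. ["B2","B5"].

Answer: ["B3", "B4"]

Derivation:
idom tree: B1←B0 B2←B0 B3←B0 B4←B0
Join-block Dom:
  B3: preds {B1,B2}: {B0,B1} ∩ {B0,B2} = {B0}; idom=B0
  B4: preds {B1,B3}: {B0,B1} ∩ {B0,B3} = {B0}; idom=B0

Frontier:
  B3←B1: walk B1 to B0
  B3←B2: walk B2 to B0
  B4←B1: walk B1 to B0
  B4←B3: walk B3 to B0
  DF(B0)=∅
  DF(B1)={B3,B4}
  DF(B2)={B3}
  DF(B3)={B4}
  DF(B4)=∅

DF(B1) = ["B3", "B4"]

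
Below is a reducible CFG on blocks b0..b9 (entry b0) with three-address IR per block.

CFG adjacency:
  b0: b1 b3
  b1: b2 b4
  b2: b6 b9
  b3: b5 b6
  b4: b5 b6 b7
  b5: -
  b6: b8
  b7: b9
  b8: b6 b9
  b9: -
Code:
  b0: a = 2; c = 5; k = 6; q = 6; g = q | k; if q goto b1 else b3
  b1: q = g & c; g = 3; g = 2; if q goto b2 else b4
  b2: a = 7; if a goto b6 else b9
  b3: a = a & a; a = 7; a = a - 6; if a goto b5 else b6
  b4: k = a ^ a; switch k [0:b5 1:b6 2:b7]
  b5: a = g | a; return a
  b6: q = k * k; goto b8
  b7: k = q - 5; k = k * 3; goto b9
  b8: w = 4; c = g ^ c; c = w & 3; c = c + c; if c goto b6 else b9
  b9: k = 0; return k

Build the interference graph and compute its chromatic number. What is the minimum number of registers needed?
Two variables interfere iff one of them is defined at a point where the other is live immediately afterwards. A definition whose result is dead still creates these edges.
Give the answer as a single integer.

def/use:
  b0: def={a,c,g,k,q} ue=∅
  b1: def={g,q} ue={c,g}
  b2: def={a} ue=∅
  b3: def={a} ue={a}
  b4: def={k} ue={a}
  b5: def={a} ue={a,g}
  b6: def={q} ue={k}
  b7: def={k} ue={q}
  b8: def={c,w} ue={c,g}
  b9: def={k} ue=∅

Live sets:
  live b0: ∅→{a,c,g,k}
  live b1: {a,c,g,k}→{a,c,g,k,q}
  live b2: {c,g,k}→{c,g,k}
  live b3: {a,c,g,k}→{a,c,g,k}
  live b4: {a,c,g,q}→{a,c,g,k,q}
  live b5: {a,g}→∅
  live b6: {c,g,k}→{c,g,k}
  live b7: {q}→∅
  live b8: {c,g,k}→{c,g,k}
  live b9: ∅→∅

Interfere edges:
  a↔{c,g,k,q}
  c↔{a,g,k,q,w}
  g↔{a,c,k,q,w}
  k↔{a,c,g,q,w}
  q↔{a,c,g,k}
  w↔{c,g,k}

Registers:
  {a,c,g,k,q} pairwise interfere (5-clique) ⇒ χ ≥ 5
  5-colouring: r0={c}  r1={g}  r2={k}  r3={a,w}  r4={q}
  χ = 5

Answer: 5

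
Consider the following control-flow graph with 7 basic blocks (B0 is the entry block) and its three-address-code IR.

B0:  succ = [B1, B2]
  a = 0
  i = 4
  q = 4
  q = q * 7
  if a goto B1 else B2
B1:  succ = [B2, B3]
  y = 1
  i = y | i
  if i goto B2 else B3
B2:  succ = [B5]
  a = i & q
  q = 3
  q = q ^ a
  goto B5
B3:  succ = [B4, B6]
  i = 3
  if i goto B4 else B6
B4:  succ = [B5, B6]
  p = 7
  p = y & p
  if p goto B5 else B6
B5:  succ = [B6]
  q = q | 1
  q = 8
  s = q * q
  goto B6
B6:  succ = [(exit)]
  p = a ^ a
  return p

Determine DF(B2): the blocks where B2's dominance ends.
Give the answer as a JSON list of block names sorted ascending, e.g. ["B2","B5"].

Answer: ["B5"]

Analysis:
idom tree: B1←B0 B2←B0 B3←B1 B4←B3 B5←B0 B6←B0
Dom at joins:
  B2: preds {B0,B1}: {B0} ∩ {B0,B1} = {B0}; idom=B0
  B5: preds {B2,B4}: {B0,B2} ∩ {B0,B1,B3,B4} = {B0}; idom=B0
  B6: preds {B3,B4,B5}: {B0,B1,B3} ∩ {B0,B1,B3,B4} ∩ {B0,B5} = {B0}; idom=B0

Frontier:
  B2←B0: walk · to B0
  B2←B1: walk B1 to B0
  B5←B2: walk B2 to B0
  B5←B4: walk B4→B3→B1 to B0
  B6←B3: walk B3→B1 to B0
  B6←B4: walk B4→B3→B1 to B0
  B6←B5: walk B5 to B0
  B0 → ∅
  B1 → {B2,B5,B6}
  B2 → {B5}
  B3 → {B5,B6}
  B4 → {B5,B6}
  B5 → {B6}
  B6 → ∅

DF(B2) = ["B5"]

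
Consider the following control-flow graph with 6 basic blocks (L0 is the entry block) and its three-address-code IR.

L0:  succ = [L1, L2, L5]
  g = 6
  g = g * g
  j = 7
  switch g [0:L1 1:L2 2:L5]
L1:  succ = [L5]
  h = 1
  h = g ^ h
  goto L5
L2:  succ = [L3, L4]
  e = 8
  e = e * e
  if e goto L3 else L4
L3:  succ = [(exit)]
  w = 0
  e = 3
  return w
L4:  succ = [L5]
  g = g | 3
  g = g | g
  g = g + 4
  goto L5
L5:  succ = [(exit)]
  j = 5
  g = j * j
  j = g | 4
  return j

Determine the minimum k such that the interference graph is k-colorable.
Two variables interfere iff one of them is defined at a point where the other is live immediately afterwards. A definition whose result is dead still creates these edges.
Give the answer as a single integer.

def/use:
  L0 def {g,j} use ∅
  L1 def {h} use {g}
  L2 def {e} use ∅
  L3 def {e,w} use ∅
  L4 def {g} use {g}
  L5 def {g,j} use ∅

Backward fixpoint:
  L0 li=∅ lo={g}
  L1 li={g} lo=∅
  L2 li={g} lo={g}
  L3 li=∅ lo=∅
  L4 li={g} lo=∅
  L5 li=∅ lo=∅

Interfere edges:
  e — {g,w}
  g — {e,h,j}
  h — {g}
  j — {g}
  w — {e}

Chromatic number:
  lower bound: {e,g} mutually conflict ⇒ χ ≥ 2
  2-colouring: r0={g,w}  r1={e,h,j}
  χ = 2

Answer: 2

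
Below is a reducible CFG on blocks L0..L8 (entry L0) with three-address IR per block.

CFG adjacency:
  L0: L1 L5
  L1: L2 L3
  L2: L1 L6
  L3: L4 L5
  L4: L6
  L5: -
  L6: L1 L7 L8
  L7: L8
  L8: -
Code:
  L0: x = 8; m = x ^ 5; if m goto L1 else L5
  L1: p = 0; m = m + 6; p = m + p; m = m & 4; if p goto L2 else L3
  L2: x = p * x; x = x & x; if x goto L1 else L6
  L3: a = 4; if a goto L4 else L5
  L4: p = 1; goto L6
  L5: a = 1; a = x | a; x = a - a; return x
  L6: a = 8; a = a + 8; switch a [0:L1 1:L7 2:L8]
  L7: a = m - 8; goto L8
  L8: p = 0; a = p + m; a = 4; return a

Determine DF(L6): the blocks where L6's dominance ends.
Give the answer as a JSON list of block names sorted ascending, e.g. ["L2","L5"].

Answer: ["L1"]

Working:
idom tree: L1←L0 L2←L1 L3←L1 L4←L3 L5←L0 L6←L1 L7←L6 L8←L6
Dom∩ at merges:
  L1: preds {L0,L2,L6}: {L0} ∩ {L0,L1,L2} ∩ {L0,L1,L6} = {L0}; idom=L0
  L5: preds {L0,L3}: {L0} ∩ {L0,L1,L3} = {L0}; idom=L0
  L6: preds {L2,L4}: {L0,L1,L2} ∩ {L0,L1,L3,L4} = {L0,L1}; idom=L1
  L8: preds {L6,L7}: {L0,L1,L6} ∩ {L0,L1,L6,L7} = {L0,L1,L6}; idom=L6

Frontier:
  L1←L0: walk · to L0
  L1←L2: walk L2→L1 to L0
  L1←L6: walk L6→L1 to L0
  L5←L0: walk · to L0
  L5←L3: walk L3→L1 to L0
  L6←L2: walk L2 to L1
  L6←L4: walk L4→L3 to L1
  L8←L6: walk · to L6
  L8←L7: walk L7 to L6
  L0 → ∅
  L1 → {L1,L5}
  L2 → {L1,L6}
  L3 → {L5,L6}
  L4 → {L6}
  L5 → ∅
  L6 → {L1}
  L7 → {L8}
  L8 → ∅

DF(L6) = ["L1"]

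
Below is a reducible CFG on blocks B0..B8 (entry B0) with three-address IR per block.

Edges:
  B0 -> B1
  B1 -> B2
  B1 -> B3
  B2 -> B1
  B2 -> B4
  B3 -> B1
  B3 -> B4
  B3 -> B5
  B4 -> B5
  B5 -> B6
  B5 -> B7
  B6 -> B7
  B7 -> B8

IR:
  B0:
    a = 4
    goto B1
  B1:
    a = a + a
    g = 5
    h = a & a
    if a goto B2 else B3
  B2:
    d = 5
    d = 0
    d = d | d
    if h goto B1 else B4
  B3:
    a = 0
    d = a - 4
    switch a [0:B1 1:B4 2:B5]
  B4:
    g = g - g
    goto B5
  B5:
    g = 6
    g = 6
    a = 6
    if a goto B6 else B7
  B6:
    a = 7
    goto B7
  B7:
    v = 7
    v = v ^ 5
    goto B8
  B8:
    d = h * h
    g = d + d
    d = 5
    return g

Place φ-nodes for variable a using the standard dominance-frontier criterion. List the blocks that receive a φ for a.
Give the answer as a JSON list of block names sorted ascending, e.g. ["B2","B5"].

Answer: ["B1", "B4", "B5", "B7"]

Working:
idom tree: B1←B0 B2←B1 B3←B1 B4←B1 B5←B1 B6←B5 B7←B5 B8←B7
Dom∩ at merges:
  B1: preds {B0,B2,B3}: {B0} ∩ {B0,B1,B2} ∩ {B0,B1,B3} = {B0}; idom=B0
  B4: preds {B2,B3}: {B0,B1,B2} ∩ {B0,B1,B3} = {B0,B1}; idom=B1
  B5: preds {B3,B4}: {B0,B1,B3} ∩ {B0,B1,B4} = {B0,B1}; idom=B1
  B7: preds {B5,B6}: {B0,B1,B5} ∩ {B0,B1,B5,B6} = {B0,B1,B5}; idom=B5

DF derivation:
  join B1 pred B0: · stop@B0
  join B1 pred B2: B2→B1 stop@B0
  join B1 pred B3: B3→B1 stop@B0
  join B4 pred B2: B2 stop@B1
  join B4 pred B3: B3 stop@B1
  join B5 pred B3: B3 stop@B1
  join B5 pred B4: B4 stop@B1
  join B7 pred B5: · stop@B5
  join B7 pred B6: B6 stop@B5
  DF(B0)=∅
  DF(B1)={B1}
  DF(B2)={B1,B4}
  DF(B3)={B1,B4,B5}
  DF(B4)={B5}
  DF(B5)=∅
  DF(B6)={B7}
  DF(B7)=∅
  DF(B8)=∅

φ for a: defs {B0,B1,B3,B5,B6}
  DF⁺ = {B1,B4,B5,B7}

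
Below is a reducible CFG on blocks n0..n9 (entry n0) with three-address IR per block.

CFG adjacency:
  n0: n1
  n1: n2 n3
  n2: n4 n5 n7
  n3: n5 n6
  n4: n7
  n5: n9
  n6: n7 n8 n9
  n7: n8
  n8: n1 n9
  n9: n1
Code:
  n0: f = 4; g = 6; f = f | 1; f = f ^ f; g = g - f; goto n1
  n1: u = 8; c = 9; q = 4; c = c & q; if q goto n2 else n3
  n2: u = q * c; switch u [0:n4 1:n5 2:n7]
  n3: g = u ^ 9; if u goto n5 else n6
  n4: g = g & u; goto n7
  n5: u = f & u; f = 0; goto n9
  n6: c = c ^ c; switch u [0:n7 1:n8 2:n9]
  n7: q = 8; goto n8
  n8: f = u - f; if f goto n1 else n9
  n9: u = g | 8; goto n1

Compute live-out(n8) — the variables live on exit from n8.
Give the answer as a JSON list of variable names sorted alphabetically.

Answer: ["f", "g"]

Working:
Per-block:
  n0: {f,g} / ∅
  n1: {c,q,u} / ∅
  n2: {u} / {c,q}
  n3: {g} / {u}
  n4: {g} / {g,u}
  n5: {f,u} / {f,u}
  n6: {c} / {c,u}
  n7: {q} / ∅
  n8: {f} / {f,u}
  n9: {u} / {g}

Backward fixpoint:
  live n0: ∅→{f,g}
  live n1: {f,g}→{c,f,g,q,u}
  live n2: {c,f,g,q}→{f,g,u}
  live n3: {c,f,u}→{c,f,g,u}
  live n4: {f,g,u}→{f,g,u}
  live n5: {f,g,u}→{f,g}
  live n6: {c,f,g,u}→{f,g,u}
  live n7: {f,g,u}→{f,g,u}
  live n8: {f,g,u}→{f,g}
  live n9: {f,g}→{f,g}

live-out(n8) = ["f", "g"]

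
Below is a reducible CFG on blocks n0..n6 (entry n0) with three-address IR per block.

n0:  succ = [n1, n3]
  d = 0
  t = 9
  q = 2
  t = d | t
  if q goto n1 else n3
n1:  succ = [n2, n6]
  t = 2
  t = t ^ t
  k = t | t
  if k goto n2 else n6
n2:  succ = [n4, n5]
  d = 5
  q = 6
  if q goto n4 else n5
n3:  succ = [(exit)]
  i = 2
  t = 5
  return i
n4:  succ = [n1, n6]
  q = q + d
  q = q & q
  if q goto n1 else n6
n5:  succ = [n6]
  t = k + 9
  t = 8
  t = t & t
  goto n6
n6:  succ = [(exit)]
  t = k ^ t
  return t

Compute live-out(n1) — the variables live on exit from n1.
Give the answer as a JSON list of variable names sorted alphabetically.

Answer: ["k", "t"]

Derivation:
Block summaries:
  n0: def={d,q,t} ue=∅
  n1: def={k,t} ue=∅
  n2: def={d,q} ue=∅
  n3: def={i,t} ue=∅
  n4: def={q} ue={d,q}
  n5: def={t} ue={k}
  n6: def={t} ue={k,t}

Liveness:
  live n0: ∅→∅
  live n1: ∅→{k,t}
  live n2: {k,t}→{d,k,q,t}
  live n3: ∅→∅
  live n4: {d,k,q,t}→{k,t}
  live n5: {k}→{k,t}
  live n6: {k,t}→∅

live-out(n1) = ["k", "t"]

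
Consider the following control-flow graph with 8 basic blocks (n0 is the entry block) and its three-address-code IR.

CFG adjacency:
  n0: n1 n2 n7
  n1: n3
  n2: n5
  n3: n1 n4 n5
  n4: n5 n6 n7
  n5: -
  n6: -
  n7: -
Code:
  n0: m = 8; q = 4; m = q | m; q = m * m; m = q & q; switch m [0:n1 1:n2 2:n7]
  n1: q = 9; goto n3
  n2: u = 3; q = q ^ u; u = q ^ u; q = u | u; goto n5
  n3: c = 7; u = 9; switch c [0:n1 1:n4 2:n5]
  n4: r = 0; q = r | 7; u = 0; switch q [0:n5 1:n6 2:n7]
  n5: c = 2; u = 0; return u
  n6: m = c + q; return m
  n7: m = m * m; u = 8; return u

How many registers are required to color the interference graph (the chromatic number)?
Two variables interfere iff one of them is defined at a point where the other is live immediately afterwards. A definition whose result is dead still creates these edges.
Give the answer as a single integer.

Block summaries:
  n0: def={m,q} ue=∅
  n1: def={q} ue=∅
  n2: def={q,u} ue={q}
  n3: def={c,u} ue=∅
  n4: def={q,r,u} ue=∅
  n5: def={c,u} ue=∅
  n6: def={m} ue={c,q}
  n7: def={m,u} ue={m}

Backward fixpoint:
  n0: in=∅ out={m,q}
  n1: in={m} out={m}
  n2: in={q} out=∅
  n3: in={m} out={c,m}
  n4: in={c,m} out={c,m,q}
  n5: in=∅ out=∅
  n6: in={c,q} out=∅
  n7: in={m} out=∅

Interference:
  c↔{m,q,r,u}
  m↔{c,q,r,u}
  q↔{c,m,u}
  r↔{c,m}
  u↔{c,m,q}

Registers:
  clique {c,m,q,u} ⇒ need ≥ 4
  assign c→r0 m→r1 q→r2 r→r2 u→r3 — no edge inside a register ⇒ χ ≤ 4
  χ = 4

Answer: 4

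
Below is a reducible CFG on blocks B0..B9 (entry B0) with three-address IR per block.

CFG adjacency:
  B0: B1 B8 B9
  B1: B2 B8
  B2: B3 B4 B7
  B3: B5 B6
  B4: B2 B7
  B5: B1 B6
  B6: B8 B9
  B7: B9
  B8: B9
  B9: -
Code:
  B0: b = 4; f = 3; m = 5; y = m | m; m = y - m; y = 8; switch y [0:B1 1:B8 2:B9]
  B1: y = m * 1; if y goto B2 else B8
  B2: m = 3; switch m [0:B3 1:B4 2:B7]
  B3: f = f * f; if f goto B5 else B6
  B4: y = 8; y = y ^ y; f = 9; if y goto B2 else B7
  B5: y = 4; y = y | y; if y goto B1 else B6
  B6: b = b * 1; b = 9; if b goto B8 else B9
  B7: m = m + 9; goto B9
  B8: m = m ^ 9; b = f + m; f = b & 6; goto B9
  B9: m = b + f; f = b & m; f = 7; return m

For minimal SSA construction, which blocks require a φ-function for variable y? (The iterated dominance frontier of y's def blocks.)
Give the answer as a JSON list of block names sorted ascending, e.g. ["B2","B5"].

idom tree: B1←B0 B2←B1 B3←B2 B4←B2 B5←B3 B6←B3 B7←B2 B8←B0 B9←B0
Dom at joins:
  B1: preds {B0,B5}: {B0} ∩ {B0,B1,B2,B3,B5} = {B0}; idom=B0
  B2: preds {B1,B4}: {B0,B1} ∩ {B0,B1,B2,B4} = {B0,B1}; idom=B1
  B6: preds {B3,B5}: {B0,B1,B2,B3} ∩ {B0,B1,B2,B3,B5} = {B0,B1,B2,B3}; idom=B3
  B7: preds {B2,B4}: {B0,B1,B2} ∩ {B0,B1,B2,B4} = {B0,B1,B2}; idom=B2
  B8: preds {B0,B1,B6}: {B0} ∩ {B0,B1} ∩ {B0,B1,B2,B3,B6} = {B0}; idom=B0
  B9: preds {B0,B6,B7,B8}: {B0} ∩ {B0,B1,B2,B3,B6} ∩ {B0,B1,B2,B7} ∩ {B0,B8} = {B0}; idom=B0

DF derivation:
  B1←B0: walk · to B0
  B1←B5: walk B5→B3→B2→B1 to B0
  B2←B1: walk · to B1
  B2←B4: walk B4→B2 to B1
  B6←B3: walk · to B3
  B6←B5: walk B5 to B3
  B7←B2: walk · to B2
  B7←B4: walk B4 to B2
  B8←B0: walk · to B0
  B8←B1: walk B1 to B0
  B8←B6: walk B6→B3→B2→B1 to B0
  B9←B0: walk · to B0
  B9←B6: walk B6→B3→B2→B1 to B0
  B9←B7: walk B7→B2→B1 to B0
  B9←B8: walk B8 to B0
  DF(B0)=∅
  DF(B1)={B1,B8,B9}
  DF(B2)={B1,B2,B8,B9}
  DF(B3)={B1,B8,B9}
  DF(B4)={B2,B7}
  DF(B5)={B1,B6}
  DF(B6)={B8,B9}
  DF(B7)={B9}
  DF(B8)={B9}
  DF(B9)=∅

φ for y: defs {B0,B1,B4,B5}
  DF⁺ = {B1,B2,B6,B7,B8,B9}

Answer: ["B1", "B2", "B6", "B7", "B8", "B9"]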